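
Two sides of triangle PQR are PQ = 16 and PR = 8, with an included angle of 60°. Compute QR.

By the law of cosines: QR^2 = PQ^2 + PR^2 - 2*PQ*PR*cos(P)
QR^2 = 16^2 + 8^2 - 2*16*8*cos(60°)
QR^2 = 256 + 64 - 256*(1/2)
QR^2 = 192
QR = 8*sqrt(3)

8*sqrt(3)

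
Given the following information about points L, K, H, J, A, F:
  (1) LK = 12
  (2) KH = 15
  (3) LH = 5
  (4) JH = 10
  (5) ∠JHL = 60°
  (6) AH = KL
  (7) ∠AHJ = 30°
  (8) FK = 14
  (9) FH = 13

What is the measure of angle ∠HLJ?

Step 1: By the law of cosines on triangle LHJ: LJ² = 5² + 10² − 2·5·10·cos(60°) = 75, so LJ = 5·√3.
Step 2: By the inverse law of cosines on triangle HLJ: cos(∠HLJ) = (5² + (5·√3)² − 10²) / (2·5·5·√3) = 0/86.6 = 0, so ∠HLJ = 90°.

Therefore, the measure of angle ∠HLJ = 90°.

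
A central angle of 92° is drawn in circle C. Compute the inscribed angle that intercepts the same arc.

An inscribed angle intercepts an arc from a point on the circle, while the central angle intercepts the same arc from the center.
The inscribed angle is always half the central angle: 92° / 2 = 46°.

46°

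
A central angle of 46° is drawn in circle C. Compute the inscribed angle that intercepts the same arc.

Inscribed angle = 46° / 2 = 23° (inscribed angle theorem).

23°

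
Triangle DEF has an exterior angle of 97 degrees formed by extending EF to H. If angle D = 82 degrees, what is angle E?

angle E = 97 - 82 = 15 degrees (exterior angle theorem).

15 degrees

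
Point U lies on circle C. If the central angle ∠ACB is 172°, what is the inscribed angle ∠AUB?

By the inscribed angle theorem, the inscribed angle is half the central angle.
Inscribed angle = 172° / 2 = 86°

86°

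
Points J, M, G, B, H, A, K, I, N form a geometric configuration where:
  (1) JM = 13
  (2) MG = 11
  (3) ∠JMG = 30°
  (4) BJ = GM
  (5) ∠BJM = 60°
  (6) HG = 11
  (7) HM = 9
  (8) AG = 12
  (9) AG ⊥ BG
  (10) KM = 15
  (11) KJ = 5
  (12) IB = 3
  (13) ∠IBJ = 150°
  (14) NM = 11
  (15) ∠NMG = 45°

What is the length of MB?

From the given relations: BJ = GM = 11.
Step 1: By the law of cosines on triangle MJB: MB² = 13² + 11² − 2·13·11·cos(60°) = 147, so MB = 7·√3.

Therefore, the length of MB = 7·√3.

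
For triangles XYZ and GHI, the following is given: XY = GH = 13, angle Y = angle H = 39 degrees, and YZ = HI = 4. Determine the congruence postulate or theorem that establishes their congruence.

The given information matches SAS: Two pairs of corresponding sides and the included angle are equal (Side-Angle-Side).

SAS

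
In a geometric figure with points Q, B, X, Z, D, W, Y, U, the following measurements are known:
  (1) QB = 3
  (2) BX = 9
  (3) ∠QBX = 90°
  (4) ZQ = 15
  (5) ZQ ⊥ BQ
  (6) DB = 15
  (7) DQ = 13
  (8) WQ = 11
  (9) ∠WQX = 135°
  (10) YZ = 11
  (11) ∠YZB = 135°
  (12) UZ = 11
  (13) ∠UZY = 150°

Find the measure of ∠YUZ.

Step 1: By the law of cosines on triangle UZY: UY² = 11² + 11² − 2·11·11·cos(150°) = 451.58, so UY ≈ 21.25.
Step 2: By the inverse law of cosines on triangle YUZ: cos(∠YUZ) = (21.25² + 11² − 11²) / (2·21.25·11) = 451.58/467.51 = 0.9659, so ∠YUZ = 15°.

Therefore, the measure of angle ∠YUZ = 15°.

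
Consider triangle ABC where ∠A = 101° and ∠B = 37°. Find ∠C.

Let angle C = x. Then 101 + 37 + x = 180.
x = 180 - 138 = 42 degrees.

42 degrees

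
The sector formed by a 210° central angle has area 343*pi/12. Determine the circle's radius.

The sector covers 210°/360° = 7/12 of the full circle.
Full circle area = 343*pi/12 / 7/12 = 49*pi.
Since full area = πr², we get r² = 49*pi/π = 49, so r = 7.

7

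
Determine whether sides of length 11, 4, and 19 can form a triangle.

The longest side is 19. The other two sides sum to 4 + 11 = 15.
Since 15 ≤ 19, the two shorter sides cannot reach around to close the triangle.

No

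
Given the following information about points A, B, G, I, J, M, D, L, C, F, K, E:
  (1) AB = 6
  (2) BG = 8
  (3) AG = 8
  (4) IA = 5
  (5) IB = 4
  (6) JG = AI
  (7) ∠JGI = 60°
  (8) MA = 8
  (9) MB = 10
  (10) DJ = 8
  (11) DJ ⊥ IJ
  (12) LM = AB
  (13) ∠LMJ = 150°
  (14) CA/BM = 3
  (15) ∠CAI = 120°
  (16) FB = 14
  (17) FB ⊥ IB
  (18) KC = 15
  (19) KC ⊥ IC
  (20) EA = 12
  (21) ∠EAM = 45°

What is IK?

From the given relations: CA = 3·BM = 3·10 = 30.
Step 1: By the law of cosines on triangle CAI: CI² = 30² + 5² − 2·30·5·cos(120°) = 1075, so CI = 5·√43.
Step 2: By the law of cosines on triangle ICK: IK² = (5·√43)² + 15² − 2·5·√43·15·cos(90°) = 1300, so IK = 10·√13.

Therefore, the length of IK = 10·√13.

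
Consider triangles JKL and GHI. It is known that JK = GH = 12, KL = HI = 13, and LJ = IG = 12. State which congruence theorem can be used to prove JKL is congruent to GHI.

Consider the given information: JK = GH = 12, KL = HI = 13, and LJ = IG = 12
This is not ASA or HL: ASA requires two angles and the side between them. HL only applies to right triangles with matching hypotenuse and leg.
The correct criterion is SSS. All three pairs of corresponding sides are equal (Side-Side-Side).

SSS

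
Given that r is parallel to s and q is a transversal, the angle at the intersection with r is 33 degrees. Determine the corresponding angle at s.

Corresponding angles formed by parallel lines and a transversal are equal.
The given angle is 33 degrees.
The corresponding angle = 33 degrees.

33 degrees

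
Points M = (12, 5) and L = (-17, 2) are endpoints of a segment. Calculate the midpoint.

M = ((x₁ + x₂)/2, (y₁ + y₂)/2)
= ((12 + -17)/2, (5 + 2)/2)
= (-5/2, 7/2) = (-5/2, 7/2)

(-5/2, 7/2)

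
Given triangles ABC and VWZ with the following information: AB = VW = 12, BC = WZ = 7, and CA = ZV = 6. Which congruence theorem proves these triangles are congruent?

The given information matches SSS: All three pairs of corresponding sides are equal (Side-Side-Side).

SSS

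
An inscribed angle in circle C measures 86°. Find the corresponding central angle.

The inscribed angle theorem states that a central angle is always twice any inscribed angle that subtends the same arc.
Since the inscribed angle is 86°, the central angle = 2 × 86° = 172°.

172°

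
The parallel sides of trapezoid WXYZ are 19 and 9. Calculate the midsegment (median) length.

The midsegment of a trapezoid = (base1 + base2) / 2
midsegment = (19 + 9) / 2
midsegment = 28 / 2
midsegment = 14

14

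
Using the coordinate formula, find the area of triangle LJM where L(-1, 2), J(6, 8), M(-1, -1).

Shoelace: Area = (1/2)|-1(8--1) + 6(-1-2) + -1(2-8)| = (1/2)(21) = 21/2

21/2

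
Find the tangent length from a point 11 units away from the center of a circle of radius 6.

Let T be the point of tangency. Then QT ⊥ MT (radius ⊥ tangent).
In right triangle QTM: QM² = QT² + MT²
11² = 6² + MT²
MT² = 85, MT = sqrt(85)

sqrt(85)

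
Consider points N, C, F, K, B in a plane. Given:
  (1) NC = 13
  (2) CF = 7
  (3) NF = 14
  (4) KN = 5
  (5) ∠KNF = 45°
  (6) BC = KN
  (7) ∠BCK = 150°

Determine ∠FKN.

Step 1: By the law of cosines on triangle KNF: KF² = 5² + 14² − 2·5·14·cos(45°) = 122.01, so KF ≈ 11.05.
Step 2: By the inverse law of cosines on triangle FKN: cos(∠FKN) = (11.05² + 5² − 14²) / (2·11.05·5) = -48.99/110.46 = -0.4436, so ∠FKN = 116.33°.

Therefore, the measure of angle ∠FKN = 116.33°.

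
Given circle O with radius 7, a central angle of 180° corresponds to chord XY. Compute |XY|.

Chord = 2(7) sin(90°) = 14

14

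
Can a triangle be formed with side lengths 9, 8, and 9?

Yes.
The triangle inequality requires that the sum of any two sides exceeds the third.
Here 8 + 9 = 17 > 9, so the condition is met.

Yes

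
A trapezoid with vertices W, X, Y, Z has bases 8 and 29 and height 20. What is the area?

A trapezoid's area equals the midsegment times the height.
The midsegment is (8 + 29) / 2 = 37/2.
Area = 37/2 * 20 = 370.

370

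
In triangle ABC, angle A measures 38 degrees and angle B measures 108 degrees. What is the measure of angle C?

By the triangle angle sum property, the three interior angles of any triangle add up to 180°.
We know angle A = 38° and angle B = 108°, so their sum is 146°.
Therefore angle C = 180° - 146° = 34°.

34 degrees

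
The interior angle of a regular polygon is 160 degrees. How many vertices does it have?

The exterior angle is the supplement of the interior angle: 180 - 160 = 20 degrees.
Since the exterior angles of any convex polygon sum to 360 degrees, the number of sides is 360 / 20 = 18.

18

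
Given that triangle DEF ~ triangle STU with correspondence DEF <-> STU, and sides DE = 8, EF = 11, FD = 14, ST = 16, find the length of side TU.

Since the triangles are similar, the ratio of corresponding sides is constant.
Scale factor k = ST / DE = 16 / 8 = 2
TU = k * EF = 2 * 11 = 22

22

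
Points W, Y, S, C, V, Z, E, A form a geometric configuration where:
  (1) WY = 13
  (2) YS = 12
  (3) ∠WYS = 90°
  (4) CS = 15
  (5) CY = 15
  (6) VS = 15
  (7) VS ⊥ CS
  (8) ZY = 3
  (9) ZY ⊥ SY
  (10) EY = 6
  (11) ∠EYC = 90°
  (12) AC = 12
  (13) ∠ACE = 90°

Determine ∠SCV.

Step 1: By the law of cosines on triangle CSV: CV² = 15² + 15² − 2·15·15·cos(90°) = 450, so CV = 15·√2.
Step 2: By the inverse law of cosines on triangle SCV: cos(∠SCV) = (15² + (15·√2)² − 15²) / (2·15·15·√2) = 450/636.4 = 0.7071, so ∠SCV = 45°.

Therefore, the measure of angle ∠SCV = 45°.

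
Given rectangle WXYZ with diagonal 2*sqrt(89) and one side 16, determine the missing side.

The diagonal of a rectangle forms a right triangle with the two sides.
Rearranging the Pythagorean theorem: missing side = sqrt(d^2 - known^2).
= sqrt(356 - 256) = sqrt(100) = 10.

10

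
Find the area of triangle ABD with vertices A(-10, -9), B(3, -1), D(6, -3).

Using the Shoelace formula for a triangle:
Area = (1/2)|x0(y1 - y2) + x1(y2 - y0) + x2(y0 - y1)|
Area = (1/2)|-10(-1 - -3) + 3(-3 - -9) + 6(-9 - -1)|
Area = (1/2)|-20 + 18 + -48|
Area = (1/2)|-50|
Area = (1/2)(50)
Area = 25

25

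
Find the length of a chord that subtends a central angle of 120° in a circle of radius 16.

Chord length = 2r sin(θ/2)
= 2 × 16 × sin(120°/2)
= 2 × 16 × sin(60°)
= 16*sqrt(3)

16*sqrt(3)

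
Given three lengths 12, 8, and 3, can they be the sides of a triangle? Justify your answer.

The longest side is 12. The other two sides sum to 3 + 8 = 11.
Since 11 ≤ 12, the two shorter sides cannot reach around to close the triangle.

No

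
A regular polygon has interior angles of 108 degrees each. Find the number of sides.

Each interior angle of a regular n-gon is (n - 2) * 180 / n.
Setting this equal to 108:
(n - 2) * 180 / n = 108
Each exterior angle = 180 - 108 = 72 degrees.
Since exterior angles sum to 360: n = 360 / 72 = 5.

5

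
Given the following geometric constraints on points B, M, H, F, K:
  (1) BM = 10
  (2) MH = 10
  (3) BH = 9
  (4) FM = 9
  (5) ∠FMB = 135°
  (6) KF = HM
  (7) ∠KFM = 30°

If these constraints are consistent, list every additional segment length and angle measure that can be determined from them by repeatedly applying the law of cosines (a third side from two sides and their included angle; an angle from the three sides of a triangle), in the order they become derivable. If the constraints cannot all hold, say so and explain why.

The constraints are consistent. Derivable facts, in order:
After 1 step:
- BF ≈ 17.56
- MK ≈ 5.01
- ∠BHM = 63.26°
- ∠BMH = 53.49°
- ∠HBM = 63.26°
After 2 steps:
- ∠BFM = 23.75°
- ∠FBM = 21.25°
- ∠FKM = 63.89°
- ∠FMK = 86.11°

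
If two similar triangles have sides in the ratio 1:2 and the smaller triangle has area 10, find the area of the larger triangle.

For similar figures, the area ratio equals the square of the side ratio.
Side ratio (the smaller triangle to the larger triangle) = 1:2, so area ratio = 1^2:2^2 = 1:4.
If the area of the smaller triangle is 10, then the area of the larger triangle = 10 * (4/1) = 40.

40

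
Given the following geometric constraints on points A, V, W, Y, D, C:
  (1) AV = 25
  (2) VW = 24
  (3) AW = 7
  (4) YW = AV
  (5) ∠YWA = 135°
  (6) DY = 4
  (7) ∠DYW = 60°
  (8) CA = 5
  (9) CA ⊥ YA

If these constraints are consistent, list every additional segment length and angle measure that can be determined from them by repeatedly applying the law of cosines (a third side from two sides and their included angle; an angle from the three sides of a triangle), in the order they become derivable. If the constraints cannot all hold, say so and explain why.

The constraints are consistent. Derivable facts, in order:
After 1 step:
- AY ≈ 30.36
- WD ≈ 23.26
- ∠AVW = 16.26°
- ∠AWV = 90°
- ∠VAW = 73.74°
After 2 steps:
- YC ≈ 30.77
- ∠AYW = 9.38°
- ∠DWY = 8.57°
- ∠WAY = 35.62°
- ∠WDY = 111.43°
After 3 steps:
- ∠ACY = 80.65°
- ∠AYC = 9.35°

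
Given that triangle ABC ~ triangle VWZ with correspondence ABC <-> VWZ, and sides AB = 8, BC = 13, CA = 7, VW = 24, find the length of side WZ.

k = 24/8 = 3. WZ = 3 * 13 = 39.

39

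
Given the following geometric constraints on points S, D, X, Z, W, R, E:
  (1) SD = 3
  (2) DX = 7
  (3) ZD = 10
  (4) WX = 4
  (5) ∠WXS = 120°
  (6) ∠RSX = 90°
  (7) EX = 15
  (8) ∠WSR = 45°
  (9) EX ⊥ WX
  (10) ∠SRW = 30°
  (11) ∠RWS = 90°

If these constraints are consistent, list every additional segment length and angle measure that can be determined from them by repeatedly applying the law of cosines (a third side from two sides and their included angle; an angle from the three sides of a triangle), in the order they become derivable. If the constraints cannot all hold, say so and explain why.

These constraints are not satisfiable: (8), (10) and (11) are the three interior angles of triangle WSR, which must sum to 180°, but 45° + 30° + 90° = 165°. No planar figure meets all of them, so nothing further can be derived.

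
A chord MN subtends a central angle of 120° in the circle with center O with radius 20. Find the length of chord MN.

Drop a perpendicular from the center to the chord, bisecting both the chord and the central angle.
Each half-chord = r sin(θ/2) = 20 sin(60°).
The full chord = 2 × 20 × sin(60°) = 20*sqrt(3).

20*sqrt(3)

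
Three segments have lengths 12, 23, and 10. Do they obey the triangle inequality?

Check the triangle inequality: 12 + 10 = 22 ≤ 23.
Since the sum of two sides does not exceed the third, no triangle can be formed.

No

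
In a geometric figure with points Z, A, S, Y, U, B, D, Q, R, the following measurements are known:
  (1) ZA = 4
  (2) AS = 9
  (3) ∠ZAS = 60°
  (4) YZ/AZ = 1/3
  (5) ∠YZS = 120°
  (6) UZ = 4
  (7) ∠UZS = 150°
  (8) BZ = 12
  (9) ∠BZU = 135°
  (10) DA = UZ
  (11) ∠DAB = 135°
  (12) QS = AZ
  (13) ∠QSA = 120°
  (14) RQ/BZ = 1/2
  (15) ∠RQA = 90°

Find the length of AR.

From the given relations: QS = AZ = 4; RQ = 1/2·BZ = 1/2·12 = 6.
Step 1: By the law of cosines on triangle ASQ: AQ² = 9² + 4² − 2·9·4·cos(120°) = 133, so AQ = √133.
Step 2: By the law of cosines on triangle AQR: AR² = √133² + 6² − 2·√133·6·cos(90°) = 169, so AR = 13.

Therefore, the length of AR = 13.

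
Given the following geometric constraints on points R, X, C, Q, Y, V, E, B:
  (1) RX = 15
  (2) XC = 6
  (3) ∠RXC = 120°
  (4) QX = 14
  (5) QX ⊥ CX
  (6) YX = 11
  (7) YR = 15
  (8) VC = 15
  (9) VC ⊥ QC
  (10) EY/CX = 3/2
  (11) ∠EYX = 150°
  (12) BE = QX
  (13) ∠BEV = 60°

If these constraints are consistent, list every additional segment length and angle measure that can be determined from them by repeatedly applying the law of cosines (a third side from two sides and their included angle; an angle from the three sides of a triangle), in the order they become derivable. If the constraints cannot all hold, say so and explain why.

The constraints are consistent. Derivable facts, in order:
After 1 step:
- CQ = 2·√58
- RC = 3·√39
- XE ≈ 19.33
- ∠RXY = 68.49°
- ∠RYX = 68.49°
- ∠XRY = 43.02°
After 2 steps:
- QV ≈ 21.38
- ∠CQX = 23.2°
- ∠CRX = 16.1°
- ∠EXY = 13.47°
- ∠QCX = 66.8°
- ∠RCX = 43.9°
- ∠XEY = 16.53°
After 3 steps:
- ∠CQV = 44.56°
- ∠CVQ = 45.44°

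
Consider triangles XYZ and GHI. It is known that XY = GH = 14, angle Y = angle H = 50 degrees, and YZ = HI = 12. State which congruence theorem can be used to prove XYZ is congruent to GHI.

The given information provides:
XY = GH = 14, angle Y = angle H = 50 degrees, and YZ = HI = 12
This matches the SAS congruence theorem.
Two pairs of corresponding sides and the included angle are equal (Side-Angle-Side).

SAS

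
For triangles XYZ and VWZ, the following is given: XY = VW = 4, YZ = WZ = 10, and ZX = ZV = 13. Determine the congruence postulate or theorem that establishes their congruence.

The given information matches SSS: All three pairs of corresponding sides are equal (Side-Side-Side).

SSS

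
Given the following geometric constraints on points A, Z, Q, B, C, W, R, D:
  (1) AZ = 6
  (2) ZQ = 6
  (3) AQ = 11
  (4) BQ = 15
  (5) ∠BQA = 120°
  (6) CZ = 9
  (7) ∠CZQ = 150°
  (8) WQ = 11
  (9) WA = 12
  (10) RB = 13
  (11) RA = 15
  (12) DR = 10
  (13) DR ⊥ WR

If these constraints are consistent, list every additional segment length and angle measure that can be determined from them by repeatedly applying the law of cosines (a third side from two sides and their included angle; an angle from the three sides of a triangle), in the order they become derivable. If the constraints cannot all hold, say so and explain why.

The constraints are consistent. Derivable facts, in order:
After 1 step:
- AB ≈ 22.61
- QC ≈ 14.51
- ∠AQW = 66.11°
- ∠AQZ = 23.56°
- ∠AWQ = 56.94°
- ∠AZQ = 132.89°
- ∠QAW = 56.94°
- ∠QAZ = 23.56°
After 2 steps:
- ∠ABQ = 24.92°
- ∠ABR = 39.27°
- ∠ARB = 107.46°
- ∠BAQ = 35.08°
- ∠BAR = 33.27°
- ∠CQZ = 18.07°
- ∠QCZ = 11.93°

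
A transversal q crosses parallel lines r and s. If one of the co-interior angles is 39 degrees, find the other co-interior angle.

Co-interior (same-side interior) angles are between the parallel lines on the same side of the transversal.
Unlike corresponding or alternate interior angles, they are supplementary rather than equal.
So the angle = 180 - 39 = 141 degrees.

141 degrees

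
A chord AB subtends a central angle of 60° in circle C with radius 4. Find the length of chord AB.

Chord length = 2r sin(θ/2)
= 2 × 4 × sin(60°/2)
= 2 × 4 × sin(30°)
= 4

4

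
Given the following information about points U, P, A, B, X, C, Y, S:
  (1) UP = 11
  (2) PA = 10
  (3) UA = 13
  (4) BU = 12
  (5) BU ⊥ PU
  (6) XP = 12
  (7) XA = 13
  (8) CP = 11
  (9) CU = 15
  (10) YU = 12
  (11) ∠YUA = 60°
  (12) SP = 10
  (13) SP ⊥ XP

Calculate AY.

Step 1: By the law of cosines on triangle AUY: AY² = 13² + 12² − 2·13·12·cos(60°) = 157, so AY = √157.

Therefore, the length of AY = √157.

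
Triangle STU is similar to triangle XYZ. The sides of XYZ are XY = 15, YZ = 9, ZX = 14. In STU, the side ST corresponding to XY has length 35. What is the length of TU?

Since the triangles are similar, the ratio of corresponding sides is constant.
Scale factor k = ST / XY = 35 / 15 = 7/3
TU = k * YZ = 7/3 * 9 = 21

21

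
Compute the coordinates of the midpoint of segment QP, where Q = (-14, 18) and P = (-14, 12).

The midpoint is the point halfway along the segment.
Move half the horizontal distance: -14 + (-14 - -14)/2 = -14 + 0/2 = -14
Move half the vertical distance: 18 + (12 - 18)/2 = 18 + -6/2 = 15
Midpoint = (-14, 15)

(-14, 15)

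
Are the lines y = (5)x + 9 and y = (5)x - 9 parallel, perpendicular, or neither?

Slope of line 1: m1 = 5
Slope of line 2: m2 = 5
m1 = m2, so the lines are parallel.

Parallel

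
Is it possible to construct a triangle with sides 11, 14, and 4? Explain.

Check all three triangle inequalities:
11 + 14 = 25 > 4 ✓
11 + 4 = 15 > 14 ✓
14 + 4 = 18 > 11 ✓
All conditions hold, so these sides form a valid triangle.

Yes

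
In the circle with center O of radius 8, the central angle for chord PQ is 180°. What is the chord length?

Chord = 2(8) sin(90°) = 16

16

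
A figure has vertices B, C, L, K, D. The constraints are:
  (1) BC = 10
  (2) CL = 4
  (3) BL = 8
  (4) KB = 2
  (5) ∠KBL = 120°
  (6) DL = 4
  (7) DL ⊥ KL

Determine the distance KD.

Step 1: By the law of cosines on triangle LBK: LK² = 8² + 2² − 2·8·2·cos(120°) = 84, so LK = 2·√21.
Step 2: By the law of cosines on triangle KLD: KD² = (2·√21)² + 4² − 2·2·√21·4·cos(90°) = 100, so KD = 10.

Therefore, the length of KD = 10.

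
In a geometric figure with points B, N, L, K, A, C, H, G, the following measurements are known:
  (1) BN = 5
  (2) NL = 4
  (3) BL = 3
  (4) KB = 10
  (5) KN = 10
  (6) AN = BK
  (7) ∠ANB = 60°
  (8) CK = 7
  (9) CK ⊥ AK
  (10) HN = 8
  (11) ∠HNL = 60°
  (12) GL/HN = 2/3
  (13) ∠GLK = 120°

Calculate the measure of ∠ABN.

From the given relations: AN = BK = 10.
Step 1: By the law of cosines on triangle BNA: BA² = 5² + 10² − 2·5·10·cos(60°) = 75, so BA = 5·√3.
Step 2: By the inverse law of cosines on triangle ABN: cos(∠ABN) = ((5·√3)² + 5² − 10²) / (2·5·√3·5) = 0/86.6 = 0, so ∠ABN = 90°.

Therefore, the measure of angle ∠ABN = 90°.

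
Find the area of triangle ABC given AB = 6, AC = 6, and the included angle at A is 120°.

When two sides and the included angle are known, the area formula is (1/2)ab sin(C).
The height from one side to the opposite vertex is 6 sin(120°) = 3*sqrt(3).
Area = (1/2) * 6 * 3*sqrt(3) = 9*sqrt(3).

9*sqrt(3)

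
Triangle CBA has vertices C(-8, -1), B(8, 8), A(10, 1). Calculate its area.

The Shoelace formula computes the area from vertex coordinates by summing cross products.
For vertices (-8,-1), (8,8), (10,1):
Signed sum = -8*8 - 8*-1 + 8*1 - 10*8 + 10*-1 - -8*1
= -56 + -72 + -2 = -130
Area = (1/2)|-130| = 65.

65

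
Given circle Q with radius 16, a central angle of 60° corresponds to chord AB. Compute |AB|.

Chord = 2(16) sin(30°) = 16

16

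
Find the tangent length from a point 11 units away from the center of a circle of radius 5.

tangent = √(d² - r²) = √(11² - 5²) = √(121 - 25) = √96 = 4*sqrt(6)

4*sqrt(6)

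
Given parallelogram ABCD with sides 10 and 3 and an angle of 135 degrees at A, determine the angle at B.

Consecutive angles are supplementary: angle B = 180 - 135 = 45 degrees.

45 degrees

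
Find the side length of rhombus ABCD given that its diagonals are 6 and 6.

Half-diagonals are 3 and 3. side = sqrt(3^2 + 3^2) = sqrt(18) = 3*sqrt(2)

3*sqrt(2)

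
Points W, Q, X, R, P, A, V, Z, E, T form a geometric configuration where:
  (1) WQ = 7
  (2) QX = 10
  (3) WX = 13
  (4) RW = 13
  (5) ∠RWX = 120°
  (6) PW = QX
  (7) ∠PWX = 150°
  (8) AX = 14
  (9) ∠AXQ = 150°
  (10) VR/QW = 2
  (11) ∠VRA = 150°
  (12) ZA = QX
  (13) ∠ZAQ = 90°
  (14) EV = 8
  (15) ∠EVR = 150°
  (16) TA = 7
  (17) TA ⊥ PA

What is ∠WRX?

Step 1: By the law of cosines on triangle RWX: RX² = 13² + 13² − 2·13·13·cos(120°) = 507, so RX = 13·√3.
Step 2: By the inverse law of cosines on triangle WRX: cos(∠WRX) = (13² + (13·√3)² − 13²) / (2·13·13·√3) = 507/585.43 = 0.866, so ∠WRX = 30°.

Therefore, the measure of angle ∠WRX = 30°.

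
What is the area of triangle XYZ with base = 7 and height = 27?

Area = (1/2) * base * height
Area = (1/2) * 7 * 27
Area = 189/2

189/2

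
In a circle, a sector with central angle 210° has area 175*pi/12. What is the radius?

r² = 360 × 175*pi/12 / (π × 210) = 25, so r = 5.

5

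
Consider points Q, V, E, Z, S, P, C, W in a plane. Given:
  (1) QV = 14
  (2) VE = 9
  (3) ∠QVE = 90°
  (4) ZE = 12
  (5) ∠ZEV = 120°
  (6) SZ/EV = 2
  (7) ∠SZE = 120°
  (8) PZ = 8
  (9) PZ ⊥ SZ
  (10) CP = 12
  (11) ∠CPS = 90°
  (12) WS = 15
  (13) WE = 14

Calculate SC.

From the given relations: SZ = 2·EV = 2·9 = 18.
Step 1: By the law of cosines on triangle SZP: SP² = 18² + 8² − 2·18·8·cos(90°) = 388, so SP = 2·√97.
Step 2: By the law of cosines on triangle SPC: SC² = (2·√97)² + 12² − 2·2·√97·12·cos(90°) = 532, so SC = 2·√133.

Therefore, the length of SC = 2·√133.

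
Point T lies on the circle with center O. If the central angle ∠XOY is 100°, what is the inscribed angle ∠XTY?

An inscribed angle intercepts an arc from a point on the circle, while the central angle intercepts the same arc from the center.
The inscribed angle is always half the central angle: 100° / 2 = 50°.

50°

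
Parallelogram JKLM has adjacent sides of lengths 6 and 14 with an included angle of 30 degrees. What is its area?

Area = a * b * sin(theta)
Area = 6 * 14 * sin(30 degrees)
Area = 84 * 1/2
Area = 42

42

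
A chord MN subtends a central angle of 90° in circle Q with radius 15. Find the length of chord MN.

Chord length = 2r sin(θ/2)
= 2 × 15 × sin(90°/2)
= 2 × 15 × sin(45°)
= 15*sqrt(2)

15*sqrt(2)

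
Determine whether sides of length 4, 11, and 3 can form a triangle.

The longest side is 11. The other two sides sum to 3 + 4 = 7.
Since 7 ≤ 11, the two shorter sides cannot reach around to close the triangle.

No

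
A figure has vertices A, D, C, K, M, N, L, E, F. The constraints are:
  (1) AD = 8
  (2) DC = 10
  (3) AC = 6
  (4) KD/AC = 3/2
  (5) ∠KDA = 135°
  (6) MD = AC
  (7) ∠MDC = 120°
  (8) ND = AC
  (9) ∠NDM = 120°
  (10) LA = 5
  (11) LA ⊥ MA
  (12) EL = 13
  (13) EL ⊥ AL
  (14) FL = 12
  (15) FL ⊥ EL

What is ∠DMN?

From the given relations: MD = AC = 6; ND = AC = 6.
Step 1: By the law of cosines on triangle MDN: MN² = 6² + 6² − 2·6·6·cos(120°) = 108, so MN = 6·√3.
Step 2: By the inverse law of cosines on triangle DMN: cos(∠DMN) = (6² + (6·√3)² − 6²) / (2·6·6·√3) = 108/124.71 = 0.866, so ∠DMN = 30°.

Therefore, the measure of angle ∠DMN = 30°.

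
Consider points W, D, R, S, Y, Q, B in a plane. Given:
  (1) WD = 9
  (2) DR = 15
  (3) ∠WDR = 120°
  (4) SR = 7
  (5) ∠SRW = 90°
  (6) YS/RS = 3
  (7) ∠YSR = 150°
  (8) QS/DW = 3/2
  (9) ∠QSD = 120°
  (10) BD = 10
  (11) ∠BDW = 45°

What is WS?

Step 1: By the law of cosines on triangle RDW: RW² = 15² + 9² − 2·15·9·cos(120°) = 441, so RW = 21.
Step 2: By the law of cosines on triangle WRS: WS² = 21² + 7² − 2·21·7·cos(90°) = 490, so WS = 7·√10.

Therefore, the length of WS = 7·√10.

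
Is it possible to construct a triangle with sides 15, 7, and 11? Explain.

For three segments to close into a triangle, no single side can be as long as the other two combined.
The longest side is 15, and 7 + 11 = 18 > 15.
A triangle can be formed.

Yes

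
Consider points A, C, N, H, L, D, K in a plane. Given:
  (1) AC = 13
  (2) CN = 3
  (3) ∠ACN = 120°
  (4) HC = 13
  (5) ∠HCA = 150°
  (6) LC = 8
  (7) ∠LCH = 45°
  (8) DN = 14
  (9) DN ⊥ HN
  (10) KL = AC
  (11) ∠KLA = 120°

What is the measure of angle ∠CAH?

Step 1: By the law of cosines on triangle ACH: AH² = 13² + 13² − 2·13·13·cos(150°) = 630.72, so AH ≈ 25.11.
Step 2: By the inverse law of cosines on triangle CAH: cos(∠CAH) = (13² + 25.11² − 13²) / (2·13·25.11) = 630.72/652.97 = 0.9659, so ∠CAH = 15°.

Therefore, the measure of angle ∠CAH = 15°.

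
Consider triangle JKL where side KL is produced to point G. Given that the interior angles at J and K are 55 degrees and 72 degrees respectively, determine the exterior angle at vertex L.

By the exterior angle theorem, an exterior angle of a triangle equals the sum of the two remote interior angles.
Exterior angle = angle J + angle K
Exterior angle = 55 + 72 = 127 degrees

127 degrees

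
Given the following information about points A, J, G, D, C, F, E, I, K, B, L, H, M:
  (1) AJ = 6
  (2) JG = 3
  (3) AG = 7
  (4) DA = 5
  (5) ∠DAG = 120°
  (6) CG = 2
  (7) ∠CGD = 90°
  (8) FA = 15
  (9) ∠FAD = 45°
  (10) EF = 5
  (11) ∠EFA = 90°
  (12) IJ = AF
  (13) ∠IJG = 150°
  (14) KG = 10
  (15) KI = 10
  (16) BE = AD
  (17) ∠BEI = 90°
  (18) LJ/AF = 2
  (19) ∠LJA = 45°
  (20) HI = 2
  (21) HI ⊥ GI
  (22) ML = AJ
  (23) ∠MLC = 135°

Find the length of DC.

Step 1: By the law of cosines on triangle DAG: DG² = 5² + 7² − 2·5·7·cos(120°) = 109, so DG = √109.
Step 2: By the law of cosines on triangle DGC: DC² = √109² + 2² − 2·√109·2·cos(90°) = 113, so DC = √113.

Therefore, the length of DC = √113.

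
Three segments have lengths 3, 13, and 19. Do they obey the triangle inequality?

Check the triangle inequality: 3 + 13 = 16 ≤ 19.
Since the sum of two sides does not exceed the third, no triangle can be formed.

No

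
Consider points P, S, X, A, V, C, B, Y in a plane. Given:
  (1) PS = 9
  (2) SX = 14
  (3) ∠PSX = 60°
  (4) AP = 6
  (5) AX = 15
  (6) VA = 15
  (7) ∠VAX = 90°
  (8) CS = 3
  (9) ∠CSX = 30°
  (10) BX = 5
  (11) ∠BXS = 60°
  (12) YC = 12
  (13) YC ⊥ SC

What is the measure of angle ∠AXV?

Step 1: By the law of cosines on triangle XAV: XV² = 15² + 15² − 2·15·15·cos(90°) = 450, so XV = 15·√2.
Step 2: By the inverse law of cosines on triangle AXV: cos(∠AXV) = (15² + (15·√2)² − 15²) / (2·15·15·√2) = 450/636.4 = 0.7071, so ∠AXV = 45°.

Therefore, the measure of angle ∠AXV = 45°.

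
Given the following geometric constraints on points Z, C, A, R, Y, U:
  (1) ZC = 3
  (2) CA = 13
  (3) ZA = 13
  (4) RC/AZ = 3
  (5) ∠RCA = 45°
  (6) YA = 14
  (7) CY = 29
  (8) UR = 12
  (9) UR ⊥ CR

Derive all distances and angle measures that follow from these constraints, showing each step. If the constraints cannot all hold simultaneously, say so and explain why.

These constraints are not satisfiable: by the triangle inequality in triangle ACY, (2) CA = 13 and (6) YA = 14 force CY ≤ 13 + 14 = 27, but (7) says CY = 29. No planar figure meets all of them, so nothing further can be derived.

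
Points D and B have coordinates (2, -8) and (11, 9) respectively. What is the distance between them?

The horizontal distance is |11 - 2| = 9 and the vertical distance is |9 - -8| = 17.
By the Pythagorean theorem, d = sqrt(9^2 + 17^2) = sqrt(370).

sqrt(370)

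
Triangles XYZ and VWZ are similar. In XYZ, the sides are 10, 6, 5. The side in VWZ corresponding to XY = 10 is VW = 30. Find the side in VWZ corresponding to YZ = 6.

Since the triangles are similar, the ratio of corresponding sides is constant.
Scale factor k = VW / XY = 30 / 10 = 3
WZ = k * YZ = 3 * 6 = 18

18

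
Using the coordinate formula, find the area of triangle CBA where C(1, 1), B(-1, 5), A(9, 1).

Shoelace: Area = (1/2)|1(5-1) + -1(1-1) + 9(1-5)| = (1/2)(32) = 16

16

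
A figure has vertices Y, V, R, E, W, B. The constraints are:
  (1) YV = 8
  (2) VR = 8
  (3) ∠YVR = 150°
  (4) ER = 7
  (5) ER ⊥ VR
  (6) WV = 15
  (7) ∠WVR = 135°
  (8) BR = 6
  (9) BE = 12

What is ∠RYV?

Step 1: By the law of cosines on triangle YVR: YR² = 8² + 8² − 2·8·8·cos(150°) = 238.85, so YR ≈ 15.45.
Step 2: By the inverse law of cosines on triangle RYV: cos(∠RYV) = (15.45² + 8² − 8²) / (2·15.45·8) = 238.85/247.28 = 0.9659, so ∠RYV = 15°.

Therefore, the measure of angle ∠RYV = 15°.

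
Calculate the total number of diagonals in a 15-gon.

Each of the 15 vertices connects to 12 non-adjacent vertices via diagonals.
Total connections = 15 × 12 = 180, but each diagonal is counted twice.
Number of diagonals = 180 / 2 = 90.

90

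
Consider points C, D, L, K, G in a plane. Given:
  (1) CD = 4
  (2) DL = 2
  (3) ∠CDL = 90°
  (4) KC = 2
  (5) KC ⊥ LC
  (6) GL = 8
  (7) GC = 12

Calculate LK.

Step 1: By the law of cosines on triangle LDC: LC² = 2² + 4² − 2·2·4·cos(90°) = 20, so LC = 2·√5.
Step 2: By the law of cosines on triangle LCK: LK² = (2·√5)² + 2² − 2·2·√5·2·cos(90°) = 24, so LK = 2·√6.

Therefore, the length of LK = 2·√6.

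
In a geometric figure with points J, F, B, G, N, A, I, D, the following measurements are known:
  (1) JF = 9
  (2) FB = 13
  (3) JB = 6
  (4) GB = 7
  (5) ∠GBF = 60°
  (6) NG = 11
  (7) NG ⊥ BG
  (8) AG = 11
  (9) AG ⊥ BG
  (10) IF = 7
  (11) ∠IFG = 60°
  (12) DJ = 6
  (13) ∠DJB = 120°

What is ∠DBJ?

Step 1: By the law of cosines on triangle BJD: BD² = 6² + 6² − 2·6·6·cos(120°) = 108, so BD = 6·√3.
Step 2: By the inverse law of cosines on triangle DBJ: cos(∠DBJ) = ((6·√3)² + 6² − 6²) / (2·6·√3·6) = 108/124.71 = 0.866, so ∠DBJ = 30°.

Therefore, the measure of angle ∠DBJ = 30°.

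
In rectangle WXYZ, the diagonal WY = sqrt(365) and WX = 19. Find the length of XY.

Using the Pythagorean theorem: d^2 = a^2 + b^2
b^2 = d^2 - a^2
b^2 = 365 - 361
b^2 = 4
b = sqrt(4) = 2

2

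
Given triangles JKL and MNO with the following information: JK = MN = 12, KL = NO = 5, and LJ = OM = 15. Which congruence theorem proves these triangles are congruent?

The given information matches SSS: All three pairs of corresponding sides are equal (Side-Side-Side).

SSS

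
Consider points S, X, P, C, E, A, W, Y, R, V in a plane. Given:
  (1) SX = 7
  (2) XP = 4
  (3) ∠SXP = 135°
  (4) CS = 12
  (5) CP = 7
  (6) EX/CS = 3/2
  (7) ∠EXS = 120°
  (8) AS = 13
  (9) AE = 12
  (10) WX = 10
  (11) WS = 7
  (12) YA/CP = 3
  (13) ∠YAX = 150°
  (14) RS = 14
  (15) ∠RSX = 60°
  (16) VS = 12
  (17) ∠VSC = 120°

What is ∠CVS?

Step 1: By the law of cosines on triangle VSC: VC² = 12² + 12² − 2·12·12·cos(120°) = 432, so VC = 12·√3.
Step 2: By the inverse law of cosines on triangle CVS: cos(∠CVS) = ((12·√3)² + 12² − 12²) / (2·12·√3·12) = 432/498.83 = 0.866, so ∠CVS = 30°.

Therefore, the measure of angle ∠CVS = 30°.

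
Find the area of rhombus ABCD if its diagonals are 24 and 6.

The diagonals of a rhombus divide it into four right triangles.
Each triangle has legs 24/ 2 = 12 and 6/2 = 3, so each has area (1/2)*12*3 = 18.
Four such triangles give total area = (d1 * d2) / 2 = 72.

72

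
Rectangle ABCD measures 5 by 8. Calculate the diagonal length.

Using the Pythagorean theorem:
d² = 5² + 8² = 25 + 64 = 89
d = sqrt(89)

sqrt(89)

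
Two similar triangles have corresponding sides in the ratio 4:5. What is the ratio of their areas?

Area ratio = (side ratio)^2 = (4/5)^2 = 16:25.

16:25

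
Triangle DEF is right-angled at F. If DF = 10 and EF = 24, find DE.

DE = sqrt(10^2 + 24^2) = sqrt(676) = 26

26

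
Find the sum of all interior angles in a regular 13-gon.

The sum of interior angles of an n-sided polygon is (n - 2) * 180.
For n = 13: (13 - 2) * 180 = 11 * 180 = 1980 degrees.

1980 degrees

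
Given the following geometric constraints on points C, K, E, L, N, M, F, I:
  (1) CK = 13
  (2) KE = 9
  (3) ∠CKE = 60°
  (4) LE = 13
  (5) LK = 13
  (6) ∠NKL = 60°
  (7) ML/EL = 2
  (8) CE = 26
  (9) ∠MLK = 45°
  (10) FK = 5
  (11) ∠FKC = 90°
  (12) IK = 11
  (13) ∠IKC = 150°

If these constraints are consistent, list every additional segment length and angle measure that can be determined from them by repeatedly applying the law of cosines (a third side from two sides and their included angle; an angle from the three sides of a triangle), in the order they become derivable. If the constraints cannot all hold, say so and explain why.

These constraints are not satisfiable: by the triangle inequality in triangle KCE, (1) CK = 13 and (2) KE = 9 force CE ≤ 13 + 9 = 22, but (8) says CE = 26. No planar figure meets all of them, so nothing further can be derived.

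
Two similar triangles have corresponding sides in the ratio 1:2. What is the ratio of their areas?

The ratio of areas of similar triangles equals the square of the side ratio.
Side ratio = 1:2
Area ratio = (1/2)^2 = 1/4 = 1:4

1:4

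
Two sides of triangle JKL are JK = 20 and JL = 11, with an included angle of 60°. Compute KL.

Law of cosines: KL^2 = 20^2 + 11^2 - 2(20)(11)cos(60°) = 301, so KL = sqrt(301).

sqrt(301)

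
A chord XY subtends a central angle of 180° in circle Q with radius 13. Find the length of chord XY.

Chord = 2(13) sin(90°) = 26

26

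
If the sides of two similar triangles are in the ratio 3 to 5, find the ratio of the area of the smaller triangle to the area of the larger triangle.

Area ratio = (side ratio)^2 = (3/5)^2 = 9:25.

9:25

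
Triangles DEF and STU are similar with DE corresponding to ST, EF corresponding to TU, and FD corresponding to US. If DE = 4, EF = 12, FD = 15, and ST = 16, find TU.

k = 16/4 = 4. TU = 4 * 12 = 48.

48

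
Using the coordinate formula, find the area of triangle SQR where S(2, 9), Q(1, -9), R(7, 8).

Shoelace: Area = (1/2)|2(-9-8) + 1(8-9) + 7(9--9)| = (1/2)(91) = 91/2

91/2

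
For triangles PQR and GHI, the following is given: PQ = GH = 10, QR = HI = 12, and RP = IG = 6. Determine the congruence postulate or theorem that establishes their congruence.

The given information matches SSS: All three pairs of corresponding sides are equal (Side-Side-Side).

SSS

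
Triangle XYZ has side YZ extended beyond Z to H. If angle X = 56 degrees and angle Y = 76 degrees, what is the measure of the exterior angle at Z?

Exterior angle = 56 + 76 = 132 degrees (exterior angle theorem).

132 degrees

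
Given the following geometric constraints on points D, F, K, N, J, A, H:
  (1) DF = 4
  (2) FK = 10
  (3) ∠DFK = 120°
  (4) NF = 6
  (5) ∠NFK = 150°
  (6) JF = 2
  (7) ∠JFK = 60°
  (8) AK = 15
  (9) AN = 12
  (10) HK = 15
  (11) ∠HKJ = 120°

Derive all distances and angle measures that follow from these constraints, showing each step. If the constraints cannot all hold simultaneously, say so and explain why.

The constraints are consistent.

Step 1: From DF = 4, FK = 10, and ∠DFK = 120°, by the law of cosines:
  DK² = DF² + FK² - 2·DF·FK·cos(120°) = 16 + 100 + 40 = 156
  DK = 2·√39

Step 2: From KF = 10, FN = 6, and ∠KFN = 150°, by the law of cosines:
  KN² = KF² + FN² - 2·KF·FN·cos(150°) = 100 + 36 + 103.9 = 239.9
  KN ≈ 15.49

Step 3: From KF = 10, FJ = 2, and ∠KFJ = 60°, by the law of cosines:
  KJ² = KF² + FJ² - 2·KF·FJ·cos(60°) = 100 + 4 - 20 = 84
  KJ = 2·√21

Step 4: From JK = 2·√21, KH = 15, and ∠JKH = 120°, by the law of cosines:
  JH² = JK² + KH² - 2·JK·KH·cos(120°) = 84 + 225 + 137.5 = 446.5
  JH ≈ 21.13

Step 5: From DF = 4, DK = 2·√39, FK = 10, by the inverse law of cosines:
  cos(∠FDK) = (DF² + DK² - FK²) / (2·DF·DK)
  ∠FDK = 43.9°

Step 6: From KA = 15, KN = 15.49, AN = 12, by the inverse law of cosines:
  cos(∠AKN) = (KA² + KN² - AN²) / (2·KA·KN)
  ∠AKN = 46.32°

Step 7: From KD = 2·√39, KF = 10, DF = 4, by the inverse law of cosines:
  cos(∠DKF) = (KD² + KF² - DF²) / (2·KD·KF)
  ∠DKF = 16.1°

Step 8: From KF = 10, KJ = 2·√21, FJ = 2, by the inverse law of cosines:
  cos(∠FKJ) = (KF² + KJ² - FJ²) / (2·KF·KJ)
  ∠FKJ = 10.89°

Step 9: From KF = 10, KN = 15.49, FN = 6, by the inverse law of cosines:
  cos(∠FKN) = (KF² + KN² - FN²) / (2·KF·KN)
  ∠FKN = 11.17°

Step 10: From NA = 12, NK = 15.49, AK = 15, by the inverse law of cosines:
  cos(∠ANK) = (NA² + NK² - AK²) / (2·NA·NK)
  ∠ANK = 64.69°

Step 11: From NF = 6, NK = 15.49, FK = 10, by the inverse law of cosines:
  cos(∠FNK) = (NF² + NK² - FK²) / (2·NF·NK)
  ∠FNK = 18.83°

Step 12: From JF = 2, JK = 2·√21, FK = 10, by the inverse law of cosines:
  cos(∠FJK) = (JF² + JK² - FK²) / (2·JF·JK)
  ∠FJK = 109.11°

Step 13: From AK = 15, AN = 12, KN = 15.49, by the inverse law of cosines:
  cos(∠KAN) = (AK² + AN² - KN²) / (2·AK·AN)
  ∠KAN = 68.99°

Step 14: From JH = 21.13, JK = 2·√21, HK = 15, by the inverse law of cosines:
  cos(∠HJK) = (JH² + JK² - HK²) / (2·JH·JK)
  ∠HJK = 37.94°

Step 15: From HJ = 21.13, HK = 15, JK = 2·√21, by the inverse law of cosines:
  cos(∠JHK) = (HJ² + HK² - JK²) / (2·HJ·HK)
  ∠JHK = 22.06°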